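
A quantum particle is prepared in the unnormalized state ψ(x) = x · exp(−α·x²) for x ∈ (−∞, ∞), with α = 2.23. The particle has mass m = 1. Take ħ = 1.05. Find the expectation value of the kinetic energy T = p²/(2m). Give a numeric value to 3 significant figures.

3.69

T = −(ħ²/2m) d²/dx², so ⟨T⟩ = −(ħ²/2m) ∫ ψ*·ψ'' dx / ∫|ψ|² dx; with m = 1.
Expand each integrand as polynomial × e^(−2αx²) and use ∫x^(2j)·e^(−2αx²) dx = (2j−1)!!/(4α)^j · √(π/(2α)), odd powers → 0; here √(π/(2α)) = 0.83928. Differentiate with the product rule, d/dx e^(−αx²) = −2αx·e^(−αx²).
State is unnormalized: ∫|ψ|² dx = 0.094090, and ∫ψ*·(−ħ²/2m · ψ'') dx = 0.34699, so ⟨T⟩ = 0.34699 / 0.094090.
⟨T⟩ = 3.6879.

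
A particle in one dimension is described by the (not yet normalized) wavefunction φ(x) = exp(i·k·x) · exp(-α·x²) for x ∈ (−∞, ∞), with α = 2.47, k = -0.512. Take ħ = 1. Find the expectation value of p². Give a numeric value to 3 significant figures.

p² φ = −ħ² d²φ/dx²; ⟨p²⟩ = −ħ² ∫ φ*·φ'' dx / ∫|φ|² dx.
Gaussian moments: ∫x^(2j)·e^(−2αx²) dx = (2j−1)!!/(4α)^j · √(π/(2α)), odd powers integrate to 0; here √(π/(2α)) = 0.79746. Derivatives: φ′ = (ik − 2αx)·φ, φ″ = ((ik − 2αx)² − 2α)·φ; the odd-in-x pieces drop out.
State is unnormalized: ∫|φ|² dx = 0.79746, and ∫φ*·(−ħ² φ'') dx = 2.1788, so ⟨p²⟩ = 2.1788 / 0.79746.
⟨p²⟩ = 2.7321.

2.73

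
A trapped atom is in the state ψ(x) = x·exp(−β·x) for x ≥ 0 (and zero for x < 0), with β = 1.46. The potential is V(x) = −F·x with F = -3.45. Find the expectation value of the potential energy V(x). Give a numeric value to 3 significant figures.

3.54

⟨V⟩ = ∫ V(x)·|ψ|² dx / ∫|ψ|² dx.
Every integrand reduces to terms xʲ·e^(−2βx) on [0, ∞); use ∫₀^∞ xʲ·e^(−2βx) dx = j!/(2β)^(j+1).
State is unnormalized: ∫|ψ|² dx = 0.080331, and ∫ψ*·V(x)·ψ dx = 0.28473, so ⟨V⟩ = 0.28473 / 0.080331.
⟨V⟩ = 3.5445.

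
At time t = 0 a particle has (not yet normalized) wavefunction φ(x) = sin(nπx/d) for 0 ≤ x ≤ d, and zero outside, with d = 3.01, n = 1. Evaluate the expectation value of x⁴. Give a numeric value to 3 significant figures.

9.36

⟨x⁴⟩ = ∫ x⁴·|φ|² dx / ∫|φ|² dx (integrals over the domain).
With sin²θ = (1 − cos2θ)/2 on 0 ≤ x ≤ d: ∫sin²(nπx/d) dx = d/2, ∫x·sin²(nπx/d) dx = d²/4, ∫x²·sin²(nπx/d) dx = d³·(1/6 − 1/(4n²π²)); higher powers xᵏ the same way, integrating xᵏ·cos(2nπx/d) by parts.
State is unnormalized: ∫|φ|² dx = 1.5050, and ∫φ*·x⁴·φ dx = 14.093, so ⟨x⁴⟩ = 14.093 / 1.5050.
⟨x⁴⟩ = 9.3641.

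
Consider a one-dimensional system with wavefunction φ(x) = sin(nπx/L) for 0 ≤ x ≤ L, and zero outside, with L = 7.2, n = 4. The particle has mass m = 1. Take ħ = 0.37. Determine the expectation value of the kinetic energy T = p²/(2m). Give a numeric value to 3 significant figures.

0.209

T = −(ħ²/2m) d²/dx², so ⟨T⟩ = −(ħ²/2m) ∫ φ*·φ'' dx / ∫|φ|² dx; with m = 1.
d/dx sin(nπx/L) = (nπ/L)·cos(nπx/L) and d²/dx² sin(nπx/L) = −(nπ/L)²·sin(nπx/L); on 0 ≤ x ≤ L, ∫sin²(nπx/L) dx = L/2 and ∫sin(nπx/L)·cos(nπx/L) dx = 0.
State is unnormalized: ∫|φ|² dx = 3.6000, and ∫φ*·(−ħ²/2m · φ'') dx = 0.75064, so ⟨T⟩ = 0.75064 / 3.6000.
⟨T⟩ = 0.20851.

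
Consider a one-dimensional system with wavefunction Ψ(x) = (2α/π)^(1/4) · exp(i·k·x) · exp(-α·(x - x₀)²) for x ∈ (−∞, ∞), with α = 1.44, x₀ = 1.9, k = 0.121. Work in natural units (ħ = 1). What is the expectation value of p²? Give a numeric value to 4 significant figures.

1.455

p² Ψ = −ħ² d²Ψ/dx²; ⟨p²⟩ = −ħ² ∫ Ψ*·Ψ'' dx.
Gaussian moments (u = x − x₀): ∫u^(2j)·e^(−2αu²) du = (2j−1)!!/(4α)^j · √(π/(2α)), odd powers integrate to 0; here √(π/(2α)) = 1.0444. Derivatives: Ψ′ = (ik − 2αu)·Ψ, Ψ″ = ((ik − 2αu)² − 2α)·Ψ; the odd-in-u pieces drop out.
⟨p²⟩ = 1.4546.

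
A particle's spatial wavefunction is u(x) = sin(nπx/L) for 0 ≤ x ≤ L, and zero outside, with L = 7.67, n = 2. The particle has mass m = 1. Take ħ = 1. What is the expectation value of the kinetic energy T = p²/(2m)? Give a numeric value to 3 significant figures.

0.336

T = −(ħ²/2m) d²/dx², so ⟨T⟩ = −(ħ²/2m) ∫ u*·u'' dx / ∫|u|² dx; with m = 1.
d/dx sin(nπx/L) = (nπ/L)·cos(nπx/L) and d²/dx² sin(nπx/L) = −(nπ/L)²·sin(nπx/L); on 0 ≤ x ≤ L, ∫sin²(nπx/L) dx = L/2 and ∫sin(nπx/L)·cos(nπx/L) dx = 0.
State is unnormalized: ∫|u|² dx = 3.8350, and ∫u*·(−ħ²/2m · u'') dx = 1.2868, so ⟨T⟩ = 1.2868 / 3.8350.
⟨T⟩ = 0.33554.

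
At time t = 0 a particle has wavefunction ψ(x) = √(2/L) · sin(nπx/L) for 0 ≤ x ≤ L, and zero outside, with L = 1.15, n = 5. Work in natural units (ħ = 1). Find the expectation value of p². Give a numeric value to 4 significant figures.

186.6

p² ψ = −ħ² d²ψ/dx²; ⟨p²⟩ = −ħ² ∫ ψ*·ψ'' dx.
d/dx sin(nπx/L) = (nπ/L)·cos(nπx/L) and d²/dx² sin(nπx/L) = −(nπ/L)²·sin(nπx/L); on 0 ≤ x ≤ L, ∫sin²(nπx/L) dx = L/2 and ∫sin(nπx/L)·cos(nπx/L) dx = 0.
⟨p²⟩ = 186.57.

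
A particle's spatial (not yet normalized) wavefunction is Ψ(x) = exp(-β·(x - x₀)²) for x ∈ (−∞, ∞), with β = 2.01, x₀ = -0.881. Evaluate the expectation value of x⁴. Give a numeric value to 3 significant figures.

⟨x⁴⟩ = ∫ x⁴·|Ψ|² dx / ∫|Ψ|² dx (integrals over the domain).
Gaussian moments (u = x − x₀): ∫u^(2j)·e^(−2βu²) du = (2j−1)!!/(4β)^j · √(π/(2β)), odd powers integrate to 0; here √(π/(2β)) = 0.88402.
State is unnormalized: ∫|Ψ|² dx = 0.88402, and ∫Ψ*·x⁴·Ψ dx = 1.0856, so ⟨x⁴⟩ = 1.0856 / 0.88402.
⟨x⁴⟩ = 1.2281.

1.23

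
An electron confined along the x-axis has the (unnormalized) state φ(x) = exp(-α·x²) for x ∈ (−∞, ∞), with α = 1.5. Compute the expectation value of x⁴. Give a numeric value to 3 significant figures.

0.0833

⟨x⁴⟩ = ∫ x⁴·|φ|² dx / ∫|φ|² dx (integrals over the domain).
Gaussian moments: ∫x^(2j)·e^(−2αx²) dx = (2j−1)!!/(4α)^j · √(π/(2α)), odd powers integrate to 0; here √(π/(2α)) = 1.0233.
State is unnormalized: ∫|φ|² dx = 1.0233, and ∫φ*·x⁴·φ dx = 0.085277, so ⟨x⁴⟩ = 0.085277 / 1.0233.
⟨x⁴⟩ = 0.083333.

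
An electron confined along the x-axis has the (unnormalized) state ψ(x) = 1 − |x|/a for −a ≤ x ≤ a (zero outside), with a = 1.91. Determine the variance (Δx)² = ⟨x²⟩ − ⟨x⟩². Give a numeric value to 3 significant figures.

0.365

Compute ⟨x⟩ and ⟨x²⟩ separately, then (Δx)² = ⟨x²⟩ − ⟨x⟩².
ψ is even, so ∫ over [−a, a] = 2∫₀ᵃ with ψ = 1 − x/a there: ∫₀ᵃ (1 − x/a)² dx = a/3, ∫₀ᵃ x²(1 − x/a)² dx = a³/30, ∫₀ᵃ x⁴(1 − x/a)² dx = a⁵/105.
Normalization: ∫|ψ|² dx = 1.2733.
⟨x⟩ = 0.0000 and ⟨x²⟩ = 0.36481.
(Δx)² = 0.36481 − (0.0000)² = 0.36481.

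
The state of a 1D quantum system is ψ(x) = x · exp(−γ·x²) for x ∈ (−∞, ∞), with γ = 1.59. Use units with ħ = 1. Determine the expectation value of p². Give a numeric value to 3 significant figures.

p² ψ = −ħ² d²ψ/dx²; ⟨p²⟩ = −ħ² ∫ ψ*·ψ'' dx / ∫|ψ|² dx.
Expand each integrand as polynomial × e^(−2γx²) and use ∫x^(2j)·e^(−2γx²) dx = (2j−1)!!/(4γ)^j · √(π/(2γ)), odd powers → 0; here √(π/(2γ)) = 0.99394. Differentiate with the product rule, d/dx e^(−γx²) = −2γx·e^(−γx²).
State is unnormalized: ∫|ψ|² dx = 0.15628, and ∫ψ*·(−ħ² ψ'') dx = 0.74546, so ⟨p²⟩ = 0.74546 / 0.15628.
⟨p²⟩ = 4.7700.

4.77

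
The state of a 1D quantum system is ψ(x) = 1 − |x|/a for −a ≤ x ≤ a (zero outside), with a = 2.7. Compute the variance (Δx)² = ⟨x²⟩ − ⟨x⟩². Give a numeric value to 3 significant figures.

Compute ⟨x⟩ and ⟨x²⟩ separately, then (Δx)² = ⟨x²⟩ − ⟨x⟩².
ψ is even, so ∫ over [−a, a] = 2∫₀ᵃ with ψ = 1 − x/a there: ∫₀ᵃ (1 − x/a)² dx = a/3, ∫₀ᵃ x²(1 − x/a)² dx = a³/30, ∫₀ᵃ x⁴(1 − x/a)² dx = a⁵/105.
Normalization: ∫|ψ|² dx = 1.8000.
⟨x⟩ = 0.0000 and ⟨x²⟩ = 0.72900.
(Δx)² = 0.72900 − (0.0000)² = 0.72900.

0.729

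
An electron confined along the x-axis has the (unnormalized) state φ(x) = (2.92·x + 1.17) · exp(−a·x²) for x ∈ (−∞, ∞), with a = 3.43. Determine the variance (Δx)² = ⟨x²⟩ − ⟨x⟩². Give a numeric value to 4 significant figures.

Compute ⟨x⟩ and ⟨x²⟩ separately, then (Δx)² = ⟨x²⟩ − ⟨x⟩².
Expand each integrand as polynomial × e^(−2ax²) and use ∫x^(2j)·e^(−2ax²) dx = (2j−1)!!/(4a)^j · √(π/(2a)), odd powers → 0; here √(π/(2a)) = 0.67673.
Normalization: ∫|φ|² dx = 1.3469.
⟨x⟩ = 0.25022 and ⟨x²⟩ = 0.11840.
(Δx)² = 0.11840 − (0.25022)² = 0.055794.

0.05579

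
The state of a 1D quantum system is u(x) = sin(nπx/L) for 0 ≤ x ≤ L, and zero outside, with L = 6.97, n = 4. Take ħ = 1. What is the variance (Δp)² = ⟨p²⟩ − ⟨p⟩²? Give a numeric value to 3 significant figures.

3.25

Compute ⟨p⟩ and ⟨p²⟩ separately; (Δp)² = ⟨p²⟩ − ⟨p⟩².
d/dx sin(nπx/L) = (nπ/L)·cos(nπx/L) and d²/dx² sin(nπx/L) = −(nπ/L)²·sin(nπx/L); on 0 ≤ x ≤ L, ∫sin²(nπx/L) dx = L/2 and ∫sin(nπx/L)·cos(nπx/L) dx = 0.
Normalization: ∫|u|² dx = 3.4850.
⟨p⟩ = 0.0000 and ⟨p²⟩ = 3.2505.
(Δp)² = 3.2505 − (0.0000)² = 3.2505.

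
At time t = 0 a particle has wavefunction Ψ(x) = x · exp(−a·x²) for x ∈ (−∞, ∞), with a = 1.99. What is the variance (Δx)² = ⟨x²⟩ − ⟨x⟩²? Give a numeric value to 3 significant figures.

0.377

Compute ⟨x⟩ and ⟨x²⟩ separately, then (Δx)² = ⟨x²⟩ − ⟨x⟩².
Expand each integrand as polynomial × e^(−2ax²) and use ∫x^(2j)·e^(−2ax²) dx = (2j−1)!!/(4a)^j · √(π/(2a)), odd powers → 0; here √(π/(2a)) = 0.88845.
Normalization: ∫|Ψ|² dx = 0.11161.
⟨x⟩ = 0.0000 and ⟨x²⟩ = 0.37688.
(Δx)² = 0.37688 − (0.0000)² = 0.37688.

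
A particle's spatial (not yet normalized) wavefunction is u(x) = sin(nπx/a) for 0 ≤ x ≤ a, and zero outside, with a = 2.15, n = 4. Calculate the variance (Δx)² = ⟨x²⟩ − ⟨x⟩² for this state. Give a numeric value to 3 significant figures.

0.371

Compute ⟨x⟩ and ⟨x²⟩ separately, then (Δx)² = ⟨x²⟩ − ⟨x⟩².
With sin²θ = (1 − cos2θ)/2 on 0 ≤ x ≤ a: ∫sin²(nπx/a) dx = a/2, ∫x·sin²(nπx/a) dx = a²/4, ∫x²·sin²(nπx/a) dx = a³·(1/6 − 1/(4n²π²)); higher powers xᵏ the same way, integrating xᵏ·cos(2nπx/a) by parts.
Normalization: ∫|u|² dx = 1.0750.
⟨x⟩ = 1.0750 and ⟨x²⟩ = 1.5262.
(Δx)² = 1.5262 − (1.0750)² = 0.37057.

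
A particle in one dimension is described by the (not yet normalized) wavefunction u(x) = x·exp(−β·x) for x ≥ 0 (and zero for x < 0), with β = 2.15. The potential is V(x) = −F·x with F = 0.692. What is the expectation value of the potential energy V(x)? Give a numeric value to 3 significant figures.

⟨V⟩ = ∫ V(x)·|u|² dx / ∫|u|² dx.
Every integrand reduces to terms xʲ·e^(−2βx) on [0, ∞); use ∫₀^∞ xʲ·e^(−2βx) dx = j!/(2β)^(j+1).
State is unnormalized: ∫|u|² dx = 0.025155, and ∫u*·V(x)·u dx = -0.012145, so ⟨V⟩ = -0.012145 / 0.025155.
⟨V⟩ = -0.48279.

-0.483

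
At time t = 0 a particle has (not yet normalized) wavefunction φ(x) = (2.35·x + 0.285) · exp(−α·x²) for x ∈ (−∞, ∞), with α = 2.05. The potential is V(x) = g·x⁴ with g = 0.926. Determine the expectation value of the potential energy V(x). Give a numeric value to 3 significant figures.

⟨V⟩ = ∫ V(x)·|φ|² dx / ∫|φ|² dx.
Expand each integrand as polynomial × e^(−2αx²) and use ∫x^(2j)·e^(−2αx²) dx = (2j−1)!!/(4α)^j · √(π/(2α)), odd powers → 0; here √(π/(2α)) = 0.87535.
State is unnormalized: ∫|φ|² dx = 0.66063, and ∫φ*·V(x)·φ dx = 0.12472, so ⟨V⟩ = 0.12472 / 0.66063.
⟨V⟩ = 0.18879.

0.189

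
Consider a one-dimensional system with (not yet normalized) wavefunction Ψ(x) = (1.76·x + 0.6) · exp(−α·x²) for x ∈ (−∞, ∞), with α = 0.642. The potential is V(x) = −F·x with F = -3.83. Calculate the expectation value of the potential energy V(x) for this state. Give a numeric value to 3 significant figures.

⟨V⟩ = ∫ V(x)·|Ψ|² dx / ∫|Ψ|² dx.
Expand each integrand as polynomial × e^(−2αx²) and use ∫x^(2j)·e^(−2αx²) dx = (2j−1)!!/(4α)^j · √(π/(2α)), odd powers → 0; here √(π/(2α)) = 1.5642.
State is unnormalized: ∫|Ψ|² dx = 2.4499, and ∫Ψ*·V(x)·Ψ dx = 4.9271, so ⟨V⟩ = 4.9271 / 2.4499.
⟨V⟩ = 2.0111.

2.01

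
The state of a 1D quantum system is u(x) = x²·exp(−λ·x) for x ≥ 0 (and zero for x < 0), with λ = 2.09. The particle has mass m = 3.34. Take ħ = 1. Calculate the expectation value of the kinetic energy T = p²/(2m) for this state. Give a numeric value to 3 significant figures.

0.218

T = −(ħ²/2m) d²/dx², so ⟨T⟩ = −(ħ²/2m) ∫ u*·u'' dx / ∫|u|² dx; with m = 3.34.
Differentiate x²·exp(−λ·x) with the product rule; every integrand then reduces to terms xʲ·e^(−2λx) on [0, ∞), with ∫₀^∞ xʲ·e^(−2λx) dx = j!/(2λ)^(j+1).
State is unnormalized: ∫|u|² dx = 0.018807, and ∫u*·(−ħ²/2m · u'') dx = 0.0040994, so ⟨T⟩ = 0.0040994 / 0.018807.
⟨T⟩ = 0.21797.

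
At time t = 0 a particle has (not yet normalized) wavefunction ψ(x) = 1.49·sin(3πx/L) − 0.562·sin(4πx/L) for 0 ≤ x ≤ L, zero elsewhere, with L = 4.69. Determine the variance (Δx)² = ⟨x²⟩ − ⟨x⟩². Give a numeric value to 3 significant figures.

Compute ⟨x⟩ and ⟨x²⟩ separately, then (Δx)² = ⟨x²⟩ − ⟨x⟩².
On 0 ≤ x ≤ L (j ≠ l): ∫sin²(jπx/L) dx = L/2, ∫sin(jπx/L)·sin(lπx/L) dx = 0; diagonal moments ∫x·sin²(jπx/L) dx = L²/4, ∫x²·sin²(jπx/L) dx = L³·(1/6 − 1/(4j²π²)); cross terms ∫x·sin(jπx/L)·sin(lπx/L) dx = 0 for j + l even and −4jlL²/(π²(j² − l²)²) for j + l odd, ∫x²·sin(jπx/L)·sin(lπx/L) dx = (−1)^(j+l)·4jlL³/(π²(j² − l²)²); higher powers the same way via product-to-sum and parts.
Normalization: ∫|ψ|² dx = 5.9468.
⟨x⟩ = 2.9598 and ⟨x²⟩ = 10.099.
(Δx)² = 10.099 − (2.9598)² = 1.3379.

1.34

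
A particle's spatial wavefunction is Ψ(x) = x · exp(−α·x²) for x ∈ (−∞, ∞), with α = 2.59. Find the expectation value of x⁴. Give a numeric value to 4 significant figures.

0.1398

⟨x⁴⟩ = ∫ x⁴·|Ψ|² dx / ∫|Ψ|² dx (integrals over the domain).
Expand each integrand as polynomial × e^(−2αx²) and use ∫x^(2j)·e^(−2αx²) dx = (2j−1)!!/(4α)^j · √(π/(2α)), odd powers → 0; here √(π/(2α)) = 0.77877.
State is unnormalized: ∫|Ψ|² dx = 0.075171, and ∫Ψ*·x⁴·Ψ dx = 0.010506, so ⟨x⁴⟩ = 0.010506 / 0.075171.
⟨x⁴⟩ = 0.13976.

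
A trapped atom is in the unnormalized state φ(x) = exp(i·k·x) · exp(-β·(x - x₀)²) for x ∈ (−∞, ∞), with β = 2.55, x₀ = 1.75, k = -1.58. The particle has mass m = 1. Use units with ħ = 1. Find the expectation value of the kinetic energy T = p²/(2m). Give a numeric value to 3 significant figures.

T = −(ħ²/2m) d²/dx², so ⟨T⟩ = −(ħ²/2m) ∫ φ*·φ'' dx / ∫|φ|² dx; with m = 1.
Gaussian moments (u = x − x₀): ∫u^(2j)·e^(−2βu²) du = (2j−1)!!/(4β)^j · √(π/(2β)), odd powers integrate to 0; here √(π/(2β)) = 0.78486. Derivatives: φ′ = (ik − 2βu)·φ, φ″ = ((ik − 2βu)² − 2β)·φ; the odd-in-u pieces drop out.
State is unnormalized: ∫|φ|² dx = 0.78486, and ∫φ*·(−ħ²/2m · φ'') dx = 1.9803, so ⟨T⟩ = 1.9803 / 0.78486.
⟨T⟩ = 2.5232.

2.52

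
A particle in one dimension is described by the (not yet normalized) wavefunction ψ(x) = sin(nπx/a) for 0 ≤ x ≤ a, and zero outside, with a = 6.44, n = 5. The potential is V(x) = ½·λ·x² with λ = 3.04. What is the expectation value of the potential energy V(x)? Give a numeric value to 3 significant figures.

⟨V⟩ = ∫ V(x)·|ψ|² dx / ∫|ψ|² dx.
With sin²θ = (1 − cos2θ)/2 on 0 ≤ x ≤ a: ∫sin²(nπx/a) dx = a/2, ∫x·sin²(nπx/a) dx = a²/4, ∫x²·sin²(nπx/a) dx = a³·(1/6 − 1/(4n²π²)); higher powers xᵏ the same way, integrating xᵏ·cos(2nπx/a) by parts.
State is unnormalized: ∫|ψ|² dx = 3.2200, and ∫ψ*·V(x)·ψ dx = 67.251, so ⟨V⟩ = 67.251 / 3.2200.
⟨V⟩ = 20.886.

20.9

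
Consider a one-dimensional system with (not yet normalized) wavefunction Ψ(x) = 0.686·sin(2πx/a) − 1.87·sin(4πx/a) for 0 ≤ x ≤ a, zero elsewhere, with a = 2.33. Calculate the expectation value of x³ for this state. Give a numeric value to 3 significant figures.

⟨x³⟩ = ∫ x³·|Ψ|² dx / ∫|Ψ|² dx (integrals over the domain).
On 0 ≤ x ≤ a (j ≠ l): ∫sin²(jπx/a) dx = a/2, ∫sin(jπx/a)·sin(lπx/a) dx = 0; diagonal moments ∫x·sin²(jπx/a) dx = a²/4, ∫x²·sin²(jπx/a) dx = a³·(1/6 − 1/(4j²π²)); cross terms ∫x·sin(jπx/a)·sin(lπx/a) dx = 0 for j + l even and −4jla²/(π²(j² − l²)²) for j + l odd, ∫x²·sin(jπx/a)·sin(lπx/a) dx = (−1)^(j+l)·4jla³/(π²(j² − l²)²); higher powers the same way via product-to-sum and parts.
State is unnormalized: ∫|Ψ|² dx = 4.6221, and ∫Ψ*·x³·Ψ dx = 11.686, so ⟨x³⟩ = 11.686 / 4.6221.
⟨x³⟩ = 2.5283.

2.53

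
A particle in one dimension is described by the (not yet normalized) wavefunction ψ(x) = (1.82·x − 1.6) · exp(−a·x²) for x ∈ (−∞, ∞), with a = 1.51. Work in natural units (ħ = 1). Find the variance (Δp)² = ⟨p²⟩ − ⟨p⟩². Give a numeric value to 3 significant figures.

Compute ⟨p⟩ and ⟨p²⟩ separately; (Δp)² = ⟨p²⟩ − ⟨p⟩².
Expand each integrand as polynomial × e^(−2ax²) and use ∫x^(2j)·e^(−2ax²) dx = (2j−1)!!/(4a)^j · √(π/(2a)), odd powers → 0; here √(π/(2a)) = 1.0199. Differentiate with the product rule, d/dx e^(−ax²) = −2ax·e^(−ax²).
Normalization: ∫|ψ|² dx = 3.1704.
⟨p⟩ = 0.0000 and ⟨p²⟩ = 2.0428.
(Δp)² = 2.0428 − (0.0000)² = 2.0428.

2.04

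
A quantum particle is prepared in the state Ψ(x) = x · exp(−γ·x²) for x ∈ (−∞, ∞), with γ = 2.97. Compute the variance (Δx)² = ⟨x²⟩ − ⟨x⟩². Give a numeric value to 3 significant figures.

Compute ⟨x⟩ and ⟨x²⟩ separately, then (Δx)² = ⟨x²⟩ − ⟨x⟩².
Expand each integrand as polynomial × e^(−2γx²) and use ∫x^(2j)·e^(−2γx²) dx = (2j−1)!!/(4γ)^j · √(π/(2γ)), odd powers → 0; here √(π/(2γ)) = 0.72725.
Normalization: ∫|Ψ|² dx = 0.061216.
⟨x⟩ = 0.0000 and ⟨x²⟩ = 0.25253.
(Δx)² = 0.25253 − (0.0000)² = 0.25253.

0.253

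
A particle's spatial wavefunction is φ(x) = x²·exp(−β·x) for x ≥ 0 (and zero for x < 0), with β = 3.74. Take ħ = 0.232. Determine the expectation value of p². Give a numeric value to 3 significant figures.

p² φ = −ħ² d²φ/dx²; ⟨p²⟩ = −ħ² ∫ φ*·φ'' dx / ∫|φ|² dx.
Differentiate x²·exp(−β·x) with the product rule; every integrand then reduces to terms xʲ·e^(−2βx) on [0, ∞), with ∫₀^∞ xʲ·e^(−2βx) dx = j!/(2β)^(j+1).
State is unnormalized: ∫|φ|² dx = 0.0010250, and ∫φ*·(−ħ² φ'') dx = 0.00025722, so ⟨p²⟩ = 0.00025722 / 0.0010250.
⟨p²⟩ = 0.25096.

0.251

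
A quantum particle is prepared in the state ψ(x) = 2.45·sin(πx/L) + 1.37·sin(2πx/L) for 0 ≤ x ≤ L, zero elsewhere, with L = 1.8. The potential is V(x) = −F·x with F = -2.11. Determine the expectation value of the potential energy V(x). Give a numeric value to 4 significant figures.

⟨V⟩ = ∫ V(x)·|ψ|² dx / ∫|ψ|² dx.
On 0 ≤ x ≤ L (j ≠ l): ∫sin²(jπx/L) dx = L/2, ∫sin(jπx/L)·sin(lπx/L) dx = 0; diagonal moments ∫x·sin²(jπx/L) dx = L²/4, ∫x²·sin²(jπx/L) dx = L³·(1/6 − 1/(4j²π²)); cross terms ∫x·sin(jπx/L)·sin(lπx/L) dx = 0 for j + l even and −4jlL²/(π²(j² − l²)²) for j + l odd, ∫x²·sin(jπx/L)·sin(lπx/L) dx = (−1)^(j+l)·4jlL³/(π²(j² − l²)²); higher powers the same way via product-to-sum and parts.
State is unnormalized: ∫|ψ|² dx = 7.0915, and ∫ψ*·V(x)·ψ dx = 9.3334, so ⟨V⟩ = 9.3334 / 7.0915.
⟨V⟩ = 1.3162.

1.316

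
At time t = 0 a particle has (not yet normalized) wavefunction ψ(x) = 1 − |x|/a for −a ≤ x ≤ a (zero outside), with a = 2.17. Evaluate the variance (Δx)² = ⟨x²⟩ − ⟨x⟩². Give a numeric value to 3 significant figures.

Compute ⟨x⟩ and ⟨x²⟩ separately, then (Δx)² = ⟨x²⟩ − ⟨x⟩².
ψ is even, so ∫ over [−a, a] = 2∫₀ᵃ with ψ = 1 − x/a there: ∫₀ᵃ (1 − x/a)² dx = a/3, ∫₀ᵃ x²(1 − x/a)² dx = a³/30, ∫₀ᵃ x⁴(1 − x/a)² dx = a⁵/105.
Normalization: ∫|ψ|² dx = 1.4467.
⟨x⟩ = 0.0000 and ⟨x²⟩ = 0.47089.
(Δx)² = 0.47089 − (0.0000)² = 0.47089.

0.471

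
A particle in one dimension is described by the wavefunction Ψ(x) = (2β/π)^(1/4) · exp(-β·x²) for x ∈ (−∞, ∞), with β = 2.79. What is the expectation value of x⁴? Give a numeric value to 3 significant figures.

0.0241

⟨x⁴⟩ = ∫ x⁴·|Ψ|² dx (integrals over the domain).
Gaussian moments: ∫x^(2j)·e^(−2βx²) dx = (2j−1)!!/(4β)^j · √(π/(2β)), odd powers integrate to 0; here √(π/(2β)) = 0.75034.
⟨x⁴⟩ = 0.024088.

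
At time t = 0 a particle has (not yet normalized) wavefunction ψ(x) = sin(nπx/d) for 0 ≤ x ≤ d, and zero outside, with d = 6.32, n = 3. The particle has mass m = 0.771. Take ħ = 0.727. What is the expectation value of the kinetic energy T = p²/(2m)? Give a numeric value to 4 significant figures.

0.7622

T = −(ħ²/2m) d²/dx², so ⟨T⟩ = −(ħ²/2m) ∫ ψ*·ψ'' dx / ∫|ψ|² dx; with m = 0.771.
d/dx sin(nπx/d) = (nπ/d)·cos(nπx/d) and d²/dx² sin(nπx/d) = −(nπ/d)²·sin(nπx/d); on 0 ≤ x ≤ d, ∫sin²(nπx/d) dx = d/2 and ∫sin(nπx/d)·cos(nπx/d) dx = 0.
State is unnormalized: ∫|ψ|² dx = 3.1600, and ∫ψ*·(−ħ²/2m · ψ'') dx = 2.4087, so ⟨T⟩ = 2.4087 / 3.1600.
⟨T⟩ = 0.76224.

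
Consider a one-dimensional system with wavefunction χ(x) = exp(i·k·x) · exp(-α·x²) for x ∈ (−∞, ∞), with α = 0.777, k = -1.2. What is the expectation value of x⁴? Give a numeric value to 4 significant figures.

⟨x⁴⟩ = ∫ x⁴·|χ|² dx / ∫|χ|² dx (integrals over the domain).
Gaussian moments: ∫x^(2j)·e^(−2αx²) dx = (2j−1)!!/(4α)^j · √(π/(2α)), odd powers integrate to 0; here √(π/(2α)) = 1.4218.
State is unnormalized: ∫|χ|² dx = 1.4218, and ∫χ*·x⁴·χ dx = 0.44158, so ⟨x⁴⟩ = 0.44158 / 1.4218.
⟨x⁴⟩ = 0.31057.

0.3106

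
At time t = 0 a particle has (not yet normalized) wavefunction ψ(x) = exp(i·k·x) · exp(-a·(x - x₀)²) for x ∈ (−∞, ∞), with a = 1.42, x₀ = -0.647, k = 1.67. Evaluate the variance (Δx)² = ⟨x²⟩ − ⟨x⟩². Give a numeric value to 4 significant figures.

0.1761

Compute ⟨x⟩ and ⟨x²⟩ separately, then (Δx)² = ⟨x²⟩ − ⟨x⟩².
Gaussian moments (u = x − x₀): ∫u^(2j)·e^(−2au²) du = (2j−1)!!/(4a)^j · √(π/(2a)), odd powers integrate to 0; here √(π/(2a)) = 1.0518.
Normalization: ∫|ψ|² dx = 1.0518.
⟨x⟩ = -0.64700 and ⟨x²⟩ = 0.59467.
(Δx)² = 0.59467 − (-0.64700)² = 0.17606.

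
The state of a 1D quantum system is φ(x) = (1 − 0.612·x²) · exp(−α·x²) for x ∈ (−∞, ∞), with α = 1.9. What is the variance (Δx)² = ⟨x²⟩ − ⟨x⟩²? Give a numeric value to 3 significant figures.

Compute ⟨x⟩ and ⟨x²⟩ separately, then (Δx)² = ⟨x²⟩ − ⟨x⟩².
Expand each integrand as polynomial × e^(−2αx²) and use ∫x^(2j)·e^(−2αx²) dx = (2j−1)!!/(4α)^j · √(π/(2α)), odd powers → 0; here √(π/(2α)) = 0.90925.
Normalization: ∫|φ|² dx = 0.78050.
⟨x⟩ = 0.0000 and ⟨x²⟩ = 0.094133.
(Δx)² = 0.094133 − (0.0000)² = 0.094133.

0.0941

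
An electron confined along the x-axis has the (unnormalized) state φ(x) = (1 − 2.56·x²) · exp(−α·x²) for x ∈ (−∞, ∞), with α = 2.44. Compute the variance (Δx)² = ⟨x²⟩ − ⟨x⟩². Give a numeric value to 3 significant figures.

Compute ⟨x⟩ and ⟨x²⟩ separately, then (Δx)² = ⟨x²⟩ − ⟨x⟩².
Expand each integrand as polynomial × e^(−2αx²) and use ∫x^(2j)·e^(−2αx²) dx = (2j−1)!!/(4α)^j · √(π/(2α)), odd powers → 0; here √(π/(2α)) = 0.80235.
Normalization: ∫|φ|² dx = 0.54705.
⟨x⟩ = 0.0000 and ⟨x²⟩ = 0.068858.
(Δx)² = 0.068858 − (0.0000)² = 0.068858.

0.0689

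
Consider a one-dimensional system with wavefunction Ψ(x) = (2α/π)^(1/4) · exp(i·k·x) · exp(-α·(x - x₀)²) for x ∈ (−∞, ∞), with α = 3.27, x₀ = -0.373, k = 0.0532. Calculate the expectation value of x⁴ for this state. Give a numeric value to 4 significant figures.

0.1007

⟨x⁴⟩ = ∫ x⁴·|Ψ|² dx (integrals over the domain).
Gaussian moments (u = x − x₀): ∫u^(2j)·e^(−2αu²) du = (2j−1)!!/(4α)^j · √(π/(2α)), odd powers integrate to 0; here √(π/(2α)) = 0.69308.
⟨x⁴⟩ = 0.10071.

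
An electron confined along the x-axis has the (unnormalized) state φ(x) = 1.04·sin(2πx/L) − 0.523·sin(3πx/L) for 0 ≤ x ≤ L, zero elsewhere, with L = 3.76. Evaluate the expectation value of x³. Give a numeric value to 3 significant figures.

⟨x³⟩ = ∫ x³·|φ|² dx / ∫|φ|² dx (integrals over the domain).
On 0 ≤ x ≤ L (j ≠ l): ∫sin²(jπx/L) dx = L/2, ∫sin(jπx/L)·sin(lπx/L) dx = 0; diagonal moments ∫x·sin²(jπx/L) dx = L²/4, ∫x²·sin²(jπx/L) dx = L³·(1/6 − 1/(4j²π²)); cross terms ∫x·sin(jπx/L)·sin(lπx/L) dx = 0 for j + l even and −4jlL²/(π²(j² − l²)²) for j + l odd, ∫x²·sin(jπx/L)·sin(lπx/L) dx = (−1)^(j+l)·4jlL³/(π²(j² − l²)²); higher powers the same way via product-to-sum and parts.
State is unnormalized: ∫|φ|² dx = 2.5476, and ∫φ*·x³·φ dx = 49.924, so ⟨x³⟩ = 49.924 / 2.5476.
⟨x³⟩ = 19.596.

19.6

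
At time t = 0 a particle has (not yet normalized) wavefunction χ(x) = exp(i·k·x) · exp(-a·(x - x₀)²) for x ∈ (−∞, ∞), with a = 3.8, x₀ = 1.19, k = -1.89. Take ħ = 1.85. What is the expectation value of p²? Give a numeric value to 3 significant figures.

p² χ = −ħ² d²χ/dx²; ⟨p²⟩ = −ħ² ∫ χ*·χ'' dx / ∫|χ|² dx.
Gaussian moments (u = x − x₀): ∫u^(2j)·e^(−2au²) du = (2j−1)!!/(4a)^j · √(π/(2a)), odd powers integrate to 0; here √(π/(2a)) = 0.64294. Derivatives: χ′ = (ik − 2au)·χ, χ″ = ((ik − 2au)² − 2a)·χ; the odd-in-u pieces drop out.
State is unnormalized: ∫|χ|² dx = 0.64294, and ∫χ*·(−ħ² χ'') dx = 16.222, so ⟨p²⟩ = 16.222 / 0.64294.
⟨p²⟩ = 25.231.

25.2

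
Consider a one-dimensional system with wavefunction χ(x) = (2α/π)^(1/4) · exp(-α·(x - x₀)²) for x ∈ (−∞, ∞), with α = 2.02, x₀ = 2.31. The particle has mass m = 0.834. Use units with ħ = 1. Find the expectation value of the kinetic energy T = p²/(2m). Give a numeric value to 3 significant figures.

1.21

T = −(ħ²/2m) d²/dx², so ⟨T⟩ = −(ħ²/2m) ∫ χ*·χ'' dx; with m = 0.834.
Gaussian moments (u = x − x₀): ∫u^(2j)·e^(−2αu²) du = (2j−1)!!/(4α)^j · √(π/(2α)), odd powers integrate to 0; here √(π/(2α)) = 0.88183. Derivatives: d/dx e^(−αu²) = −2αu·e^(−αu²), d²/dx² e^(−αu²) = (4α²u² − 2α)·e^(−αu²).
⟨T⟩ = 1.2110.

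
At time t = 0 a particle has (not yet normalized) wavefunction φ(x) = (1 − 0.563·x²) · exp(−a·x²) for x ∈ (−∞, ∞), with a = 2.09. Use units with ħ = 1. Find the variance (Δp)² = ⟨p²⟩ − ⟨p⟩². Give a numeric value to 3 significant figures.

2.77

Compute ⟨p⟩ and ⟨p²⟩ separately; (Δp)² = ⟨p²⟩ − ⟨p⟩².
Expand each integrand as polynomial × e^(−2ax²) and use ∫x^(2j)·e^(−2ax²) dx = (2j−1)!!/(4a)^j · √(π/(2a)), odd powers → 0; here √(π/(2a)) = 0.86694. Differentiate with the product rule, d/dx e^(−ax²) = −2ax·e^(−ax²).
Normalization: ∫|φ|² dx = 0.76196.
⟨p⟩ = 0.0000 and ⟨p²⟩ = 2.7737.
(Δp)² = 2.7737 − (0.0000)² = 2.7737.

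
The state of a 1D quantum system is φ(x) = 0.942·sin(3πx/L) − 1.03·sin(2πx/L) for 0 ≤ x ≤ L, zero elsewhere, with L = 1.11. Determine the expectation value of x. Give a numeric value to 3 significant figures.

0.770

⟨x⟩ = ∫ x·|φ|² dx / ∫|φ|² dx (integrals over the domain).
On 0 ≤ x ≤ L (j ≠ l): ∫sin²(jπx/L) dx = L/2, ∫sin(jπx/L)·sin(lπx/L) dx = 0; diagonal moments ∫x·sin²(jπx/L) dx = L²/4, ∫x²·sin²(jπx/L) dx = L³·(1/6 − 1/(4j²π²)); cross terms ∫x·sin(jπx/L)·sin(lπx/L) dx = 0 for j + l even and −4jlL²/(π²(j² − l²)²) for j + l odd, ∫x²·sin(jπx/L)·sin(lπx/L) dx = (−1)^(j+l)·4jlL³/(π²(j² − l²)²); higher powers the same way via product-to-sum and parts.
State is unnormalized: ∫|φ|² dx = 1.0813, and ∫φ*·x·φ dx = 0.83267, so ⟨x⟩ = 0.83267 / 1.0813.
⟨x⟩ = 0.77008.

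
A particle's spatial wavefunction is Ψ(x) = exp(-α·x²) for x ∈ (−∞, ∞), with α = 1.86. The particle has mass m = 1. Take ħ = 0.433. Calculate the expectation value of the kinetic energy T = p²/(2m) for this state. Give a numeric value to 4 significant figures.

T = −(ħ²/2m) d²/dx², so ⟨T⟩ = −(ħ²/2m) ∫ Ψ*·Ψ'' dx / ∫|Ψ|² dx; with m = 1.
Gaussian moments: ∫x^(2j)·e^(−2αx²) dx = (2j−1)!!/(4α)^j · √(π/(2α)), odd powers integrate to 0; here √(π/(2α)) = 0.91897. Derivatives: d/dx e^(−αx²) = −2αx·e^(−αx²), d²/dx² e^(−αx²) = (4α²x² − 2α)·e^(−αx²).
State is unnormalized: ∫|Ψ|² dx = 0.91897, and ∫Ψ*·(−ħ²/2m · Ψ'') dx = 0.16024, so ⟨T⟩ = 0.16024 / 0.91897.
⟨T⟩ = 0.17436.

0.1744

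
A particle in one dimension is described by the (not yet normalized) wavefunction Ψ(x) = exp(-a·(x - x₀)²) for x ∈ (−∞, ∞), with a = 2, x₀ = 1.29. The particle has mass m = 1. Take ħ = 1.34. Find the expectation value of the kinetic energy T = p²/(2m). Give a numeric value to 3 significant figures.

T = −(ħ²/2m) d²/dx², so ⟨T⟩ = −(ħ²/2m) ∫ Ψ*·Ψ'' dx / ∫|Ψ|² dx; with m = 1.
Gaussian moments (u = x − x₀): ∫u^(2j)·e^(−2au²) du = (2j−1)!!/(4a)^j · √(π/(2a)), odd powers integrate to 0; here √(π/(2a)) = 0.88623. Derivatives: d/dx e^(−au²) = −2au·e^(−au²), d²/dx² e^(−au²) = (4a²u² − 2a)·e^(−au²).
State is unnormalized: ∫|Ψ|² dx = 0.88623, and ∫Ψ*·(−ħ²/2m · Ψ'') dx = 1.5913, so ⟨T⟩ = 1.5913 / 0.88623.
⟨T⟩ = 1.7956.

1.80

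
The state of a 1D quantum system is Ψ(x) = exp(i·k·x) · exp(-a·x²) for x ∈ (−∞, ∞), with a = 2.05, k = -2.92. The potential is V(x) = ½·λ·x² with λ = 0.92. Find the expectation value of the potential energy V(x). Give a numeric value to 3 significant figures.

0.0561

⟨V⟩ = ∫ V(x)·|Ψ|² dx / ∫|Ψ|² dx.
Gaussian moments: ∫x^(2j)·e^(−2ax²) dx = (2j−1)!!/(4a)^j · √(π/(2a)), odd powers integrate to 0; here √(π/(2a)) = 0.87535.
State is unnormalized: ∫|Ψ|² dx = 0.87535, and ∫Ψ*·V(x)·Ψ dx = 0.049105, so ⟨V⟩ = 0.049105 / 0.87535.
⟨V⟩ = 0.056098.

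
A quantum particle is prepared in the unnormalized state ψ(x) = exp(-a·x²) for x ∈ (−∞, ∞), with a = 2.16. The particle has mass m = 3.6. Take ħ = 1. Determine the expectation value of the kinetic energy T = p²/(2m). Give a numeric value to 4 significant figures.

0.3000

T = −(ħ²/2m) d²/dx², so ⟨T⟩ = −(ħ²/2m) ∫ ψ*·ψ'' dx / ∫|ψ|² dx; with m = 3.6.
Gaussian moments: ∫x^(2j)·e^(−2ax²) dx = (2j−1)!!/(4a)^j · √(π/(2a)), odd powers integrate to 0; here √(π/(2a)) = 0.85277. Derivatives: d/dx e^(−ax²) = −2ax·e^(−ax²), d²/dx² e^(−ax²) = (4a²x² − 2a)·e^(−ax²).
State is unnormalized: ∫|ψ|² dx = 0.85277, and ∫ψ*·(−ħ²/2m · ψ'') dx = 0.25583, so ⟨T⟩ = 0.25583 / 0.85277.
⟨T⟩ = 0.30000.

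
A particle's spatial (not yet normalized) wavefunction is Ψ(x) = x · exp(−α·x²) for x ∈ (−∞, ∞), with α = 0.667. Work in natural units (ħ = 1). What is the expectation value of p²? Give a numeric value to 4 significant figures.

p² Ψ = −ħ² d²Ψ/dx²; ⟨p²⟩ = −ħ² ∫ Ψ*·Ψ'' dx / ∫|Ψ|² dx.
Expand each integrand as polynomial × e^(−2αx²) and use ∫x^(2j)·e^(−2αx²) dx = (2j−1)!!/(4α)^j · √(π/(2α)), odd powers → 0; here √(π/(2α)) = 1.5346. Differentiate with the product rule, d/dx e^(−αx²) = −2αx·e^(−αx²).
State is unnormalized: ∫|Ψ|² dx = 0.57519, and ∫Ψ*·(−ħ² Ψ'') dx = 1.1510, so ⟨p²⟩ = 1.1510 / 0.57519.
⟨p²⟩ = 2.0010.

2.001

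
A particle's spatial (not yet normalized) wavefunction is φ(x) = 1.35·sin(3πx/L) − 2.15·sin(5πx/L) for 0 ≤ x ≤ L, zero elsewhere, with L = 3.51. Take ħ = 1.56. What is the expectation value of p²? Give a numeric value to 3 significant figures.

39.9

p² φ = −ħ² d²φ/dx²; ⟨p²⟩ = −ħ² ∫ φ*·φ'' dx / ∫|φ|² dx.
d²/dx² sin(jπx/L) = −(jπ/L)²·sin(jπx/L); on 0 ≤ x ≤ L, ∫sin²(jπx/L) dx = L/2 and ∫sin(jπx/L)·sin(lπx/L) dx = 0 for j ≠ l, so only diagonal terms survive in ∫|φ|² and ∫φ·φ″; ∫φ·φ′ dx = [φ²/2] between the walls = 0.
State is unnormalized: ∫|φ|² dx = 11.311, and ∫φ*·(−ħ² φ'') dx = 451.51, so ⟨p²⟩ = 451.51 / 11.311.
⟨p²⟩ = 39.918.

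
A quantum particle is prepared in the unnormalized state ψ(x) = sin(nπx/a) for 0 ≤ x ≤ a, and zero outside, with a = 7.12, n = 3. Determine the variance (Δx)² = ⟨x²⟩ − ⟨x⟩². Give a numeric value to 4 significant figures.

3.939

Compute ⟨x⟩ and ⟨x²⟩ separately, then (Δx)² = ⟨x²⟩ − ⟨x⟩².
With sin²θ = (1 − cos2θ)/2 on 0 ≤ x ≤ a: ∫sin²(nπx/a) dx = a/2, ∫x·sin²(nπx/a) dx = a²/4, ∫x²·sin²(nπx/a) dx = a³·(1/6 − 1/(4n²π²)); higher powers xᵏ the same way, integrating xᵏ·cos(2nπx/a) by parts.
Normalization: ∫|ψ|² dx = 3.5600.
⟨x⟩ = 3.5600 and ⟨x²⟩ = 16.613.
(Δx)² = 16.613 − (3.5600)² = 3.9392.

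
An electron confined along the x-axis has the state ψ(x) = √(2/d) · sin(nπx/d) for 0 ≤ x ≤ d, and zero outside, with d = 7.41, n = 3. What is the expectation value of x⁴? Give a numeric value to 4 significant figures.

⟨x⁴⟩ = ∫ x⁴·|ψ|² dx (integrals over the domain).
With sin²θ = (1 − cos2θ)/2 on 0 ≤ x ≤ d: ∫sin²(nπx/d) dx = d/2, ∫x·sin²(nπx/d) dx = d²/4, ∫x²·sin²(nπx/d) dx = d³·(1/6 − 1/(4n²π²)); higher powers xᵏ the same way, integrating xᵏ·cos(2nπx/d) by parts.
⟨x⁴⟩ = 569.61.

569.6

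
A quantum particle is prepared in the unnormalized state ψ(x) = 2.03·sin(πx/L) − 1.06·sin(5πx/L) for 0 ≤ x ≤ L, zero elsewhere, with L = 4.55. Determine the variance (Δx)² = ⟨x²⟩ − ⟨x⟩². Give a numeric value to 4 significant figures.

0.7726

Compute ⟨x⟩ and ⟨x²⟩ separately, then (Δx)² = ⟨x²⟩ − ⟨x⟩².
On 0 ≤ x ≤ L (j ≠ l): ∫sin²(jπx/L) dx = L/2, ∫sin(jπx/L)·sin(lπx/L) dx = 0; diagonal moments ∫x·sin²(jπx/L) dx = L²/4, ∫x²·sin²(jπx/L) dx = L³·(1/6 − 1/(4j²π²)); cross terms ∫x·sin(jπx/L)·sin(lπx/L) dx = 0 for j + l even and −4jlL²/(π²(j² − l²)²) for j + l odd, ∫x²·sin(jπx/L)·sin(lπx/L) dx = (−1)^(j+l)·4jlL³/(π²(j² − l²)²); higher powers the same way via product-to-sum and parts.
Normalization: ∫|ψ|² dx = 11.931.
⟨x⟩ = 2.2750 and ⟨x²⟩ = 5.9482.
(Δx)² = 5.9482 − (2.2750)² = 0.77259.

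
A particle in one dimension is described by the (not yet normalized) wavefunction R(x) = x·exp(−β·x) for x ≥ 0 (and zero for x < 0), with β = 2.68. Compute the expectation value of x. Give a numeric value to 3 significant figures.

0.560

⟨x⟩ = ∫ x·|R|² dx / ∫|R|² dx (integrals over the domain).
Every integrand reduces to terms xʲ·e^(−2βx) on [0, ∞); use ∫₀^∞ xʲ·e^(−2βx) dx = j!/(2β)^(j+1).
State is unnormalized: ∫|R|² dx = 0.012988, and ∫R*·x·R dx = 0.0072693, so ⟨x⟩ = 0.0072693 / 0.012988.
⟨x⟩ = 0.55970.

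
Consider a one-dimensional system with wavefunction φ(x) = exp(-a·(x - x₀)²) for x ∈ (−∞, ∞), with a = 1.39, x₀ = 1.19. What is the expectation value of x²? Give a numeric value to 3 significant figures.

⟨x²⟩ = ∫ x²·|φ|² dx / ∫|φ|² dx (integrals over the domain).
Gaussian moments (u = x − x₀): ∫u^(2j)·e^(−2au²) du = (2j−1)!!/(4a)^j · √(π/(2a)), odd powers integrate to 0; here √(π/(2a)) = 1.0630.
State is unnormalized: ∫|φ|² dx = 1.0630, and ∫φ*·x²·φ dx = 1.6966, so ⟨x²⟩ = 1.6966 / 1.0630.
⟨x²⟩ = 1.5960.

1.60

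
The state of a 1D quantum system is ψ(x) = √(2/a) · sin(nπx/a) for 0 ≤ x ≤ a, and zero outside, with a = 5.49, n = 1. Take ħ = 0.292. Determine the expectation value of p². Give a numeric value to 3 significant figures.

0.0279

p² ψ = −ħ² d²ψ/dx²; ⟨p²⟩ = −ħ² ∫ ψ*·ψ'' dx.
d/dx sin(nπx/a) = (nπ/a)·cos(nπx/a) and d²/dx² sin(nπx/a) = −(nπ/a)²·sin(nπx/a); on 0 ≤ x ≤ a, ∫sin²(nπx/a) dx = a/2 and ∫sin(nπx/a)·cos(nπx/a) dx = 0.
⟨p²⟩ = 0.027920.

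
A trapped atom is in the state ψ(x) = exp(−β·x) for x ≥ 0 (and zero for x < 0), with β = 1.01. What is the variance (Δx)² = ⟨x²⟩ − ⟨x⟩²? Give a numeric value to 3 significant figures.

Compute ⟨x⟩ and ⟨x²⟩ separately, then (Δx)² = ⟨x²⟩ − ⟨x⟩².
Every integrand reduces to terms xʲ·e^(−2βx) on [0, ∞); use ∫₀^∞ xʲ·e^(−2βx) dx = j!/(2β)^(j+1).
Normalization: ∫|ψ|² dx = 0.49505.
⟨x⟩ = 0.49505 and ⟨x²⟩ = 0.49015.
(Δx)² = 0.49015 − (0.49505)² = 0.24507.

0.245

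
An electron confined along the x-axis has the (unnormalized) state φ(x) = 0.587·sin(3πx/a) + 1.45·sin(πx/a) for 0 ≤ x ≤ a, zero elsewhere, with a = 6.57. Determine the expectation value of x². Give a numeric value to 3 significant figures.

⟨x²⟩ = ∫ x²·|φ|² dx / ∫|φ|² dx (integrals over the domain).
On 0 ≤ x ≤ a (j ≠ l): ∫sin²(jπx/a) dx = a/2, ∫sin(jπx/a)·sin(lπx/a) dx = 0; diagonal moments ∫x·sin²(jπx/a) dx = a²/4, ∫x²·sin²(jπx/a) dx = a³·(1/6 − 1/(4j²π²)); cross terms ∫x·sin(jπx/a)·sin(lπx/a) dx = 0 for j + l even and −4jla²/(π²(j² − l²)²) for j + l odd, ∫x²·sin(jπx/a)·sin(lπx/a) dx = (−1)^(j+l)·4jla³/(π²(j² − l²)²); higher powers the same way via product-to-sum and parts.
State is unnormalized: ∫|φ|² dx = 8.0386, and ∫φ*·x²·φ dx = 109.46, so ⟨x²⟩ = 109.46 / 8.0386.
⟨x²⟩ = 13.616.

13.6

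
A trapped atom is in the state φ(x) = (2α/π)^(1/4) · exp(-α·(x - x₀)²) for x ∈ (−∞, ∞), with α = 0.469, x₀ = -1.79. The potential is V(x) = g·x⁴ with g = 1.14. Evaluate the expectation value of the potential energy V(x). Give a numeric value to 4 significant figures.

⟨V⟩ = ∫ V(x)·|φ|² dx.
Gaussian moments (u = x − x₀): ∫u^(2j)·e^(−2αu²) du = (2j−1)!!/(4α)^j · √(π/(2α)), odd powers integrate to 0; here √(π/(2α)) = 1.8301.
⟨V⟩ = 24.358.

24.36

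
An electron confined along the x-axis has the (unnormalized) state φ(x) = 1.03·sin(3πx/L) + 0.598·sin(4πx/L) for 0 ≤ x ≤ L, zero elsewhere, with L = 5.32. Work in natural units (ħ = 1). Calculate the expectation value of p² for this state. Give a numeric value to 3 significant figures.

3.75

p² φ = −ħ² d²φ/dx²; ⟨p²⟩ = −ħ² ∫ φ*·φ'' dx / ∫|φ|² dx.
d²/dx² sin(jπx/L) = −(jπ/L)²·sin(jπx/L); on 0 ≤ x ≤ L, ∫sin²(jπx/L) dx = L/2 and ∫sin(jπx/L)·sin(lπx/L) dx = 0 for j ≠ l, so only diagonal terms survive in ∫|φ|² and ∫φ·φ″; ∫φ·φ′ dx = [φ²/2] between the walls = 0.
State is unnormalized: ∫|φ|² dx = 3.7732, and ∫φ*·(−ħ² φ'') dx = 14.164, so ⟨p²⟩ = 14.164 / 3.7732.
⟨p²⟩ = 3.7539.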